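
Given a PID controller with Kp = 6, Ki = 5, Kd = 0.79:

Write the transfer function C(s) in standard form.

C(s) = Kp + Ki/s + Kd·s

Substituting values: C(s) = 6 + 5/s + 0.79s = (0.79s² + 6s + 5)/s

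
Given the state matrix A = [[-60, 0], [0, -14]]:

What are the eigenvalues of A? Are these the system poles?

For diagonal matrix, eigenvalues are diagonal entries: λ₁ = -60, λ₂ = -14. Eigenvalues of A = system poles.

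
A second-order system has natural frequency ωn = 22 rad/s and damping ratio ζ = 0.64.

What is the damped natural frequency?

ωd = ωn√(1 - ζ²) = 22√(1 - 0.64²) = 16.9 rad/s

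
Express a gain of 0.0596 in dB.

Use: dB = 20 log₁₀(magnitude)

dB = 20 log₁₀(0.0596) = -24.5 dB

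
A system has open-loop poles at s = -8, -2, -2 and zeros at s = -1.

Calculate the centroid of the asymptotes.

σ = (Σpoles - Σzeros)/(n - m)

σ = (Σpoles - Σzeros)/(n - m) = (-12 - (-1))/(3 - 1) = -11/2 = -5.5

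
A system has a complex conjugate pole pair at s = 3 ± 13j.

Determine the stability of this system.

Real part of poles is 3 (> 0, right half-plane). Unstable.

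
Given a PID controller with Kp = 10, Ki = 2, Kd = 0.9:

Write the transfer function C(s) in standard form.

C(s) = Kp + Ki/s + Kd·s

Substituting values: C(s) = 10 + 2/s + 0.9s = (0.9s² + 10s + 2)/s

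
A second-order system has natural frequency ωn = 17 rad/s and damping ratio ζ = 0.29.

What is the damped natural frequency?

ωd = ωn√(1 - ζ²) = 17√(1 - 0.29²) = 16.27 rad/s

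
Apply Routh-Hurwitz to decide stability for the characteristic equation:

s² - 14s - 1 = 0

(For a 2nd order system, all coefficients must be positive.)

Coefficients: 1, -14, -1. b=-14, c=-1 not positive, so system is unstable.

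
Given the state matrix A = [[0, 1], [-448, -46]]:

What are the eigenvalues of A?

det(A - λI) = λ² - (-46)λ + 448 = (λ - (-14))(λ - (-32)). Eigenvalues: -14, -32.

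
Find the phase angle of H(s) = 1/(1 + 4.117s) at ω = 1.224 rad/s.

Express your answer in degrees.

Phase = -arctan(ωτ) = -arctan(1.224 × 4.117) = -78.8°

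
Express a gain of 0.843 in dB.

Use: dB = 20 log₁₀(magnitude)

dB = 20 log₁₀(0.843) = -1.5 dB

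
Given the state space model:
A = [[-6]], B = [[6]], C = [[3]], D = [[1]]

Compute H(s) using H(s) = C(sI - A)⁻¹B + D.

(sI - A)⁻¹ = 1/(s + 6). H(s) = 3×6/(s + 6) + 1 = (s + 24)/(s + 6).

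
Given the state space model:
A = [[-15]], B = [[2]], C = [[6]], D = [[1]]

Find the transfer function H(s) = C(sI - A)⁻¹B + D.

(sI - A)⁻¹ = 1/(s + 15). H(s) = 6×2/(s + 15) + 1 = (s + 27)/(s + 15).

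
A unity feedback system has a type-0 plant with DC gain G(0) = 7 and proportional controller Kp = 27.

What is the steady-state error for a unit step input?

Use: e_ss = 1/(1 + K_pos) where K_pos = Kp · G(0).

K_pos = Kp · G(0) = 27 × 7 = 189. e_ss = 1/(1 + 189) = 0.0053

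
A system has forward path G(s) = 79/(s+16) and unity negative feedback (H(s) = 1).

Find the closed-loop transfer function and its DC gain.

T(s) = G/(1+GH) = [79/(s+16)] / [1 + 79/(s+16)] = 79/(s+16+79) = 79/(s+95). DC gain = 79/95 = 0.8316.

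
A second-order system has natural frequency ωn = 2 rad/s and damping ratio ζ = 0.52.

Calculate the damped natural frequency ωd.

ωd = ωn√(1 - ζ²) = 2√(1 - 0.52²) = 1.71 rad/s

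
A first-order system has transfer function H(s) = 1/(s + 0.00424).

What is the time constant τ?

For H(s) = 1/(s + 1/τ), the pole is at -1/τ = -0.00424, so τ = 1/0.00424 = 235.8 s.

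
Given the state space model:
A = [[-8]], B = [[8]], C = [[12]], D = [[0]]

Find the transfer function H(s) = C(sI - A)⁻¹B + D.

(sI - A)⁻¹ = 1/(s + 8). H(s) = 12 × 8/(s + 8) + 0 = 96/(s + 8).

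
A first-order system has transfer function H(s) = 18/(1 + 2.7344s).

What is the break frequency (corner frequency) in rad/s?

Corner frequency = 1/τ = 1/2.7344 = 0.366 rad/s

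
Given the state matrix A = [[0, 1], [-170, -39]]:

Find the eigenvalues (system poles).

det(A - λI) = λ² - (-39)λ + 170 = (λ - (-34))(λ - (-5)). Eigenvalues: -34, -5.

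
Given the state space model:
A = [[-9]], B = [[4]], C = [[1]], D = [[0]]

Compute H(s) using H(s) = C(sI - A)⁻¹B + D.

(sI - A)⁻¹ = 1/(s + 9). H(s) = 1 × 4/(s + 9) + 0 = 4/(s + 9).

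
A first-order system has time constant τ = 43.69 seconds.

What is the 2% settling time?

For first-order system, 2% settling time ≈ 4τ = 4 × 43.69 = 174.76 s.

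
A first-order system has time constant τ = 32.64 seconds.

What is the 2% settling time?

For first-order system, 2% settling time ≈ 4τ = 4 × 32.64 = 130.56 s.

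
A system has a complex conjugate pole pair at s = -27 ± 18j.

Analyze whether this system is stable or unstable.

Real part of poles is -27 (< 0, left half-plane). Stable.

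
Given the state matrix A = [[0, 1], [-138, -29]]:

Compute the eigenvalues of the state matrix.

det(A - λI) = λ² - (-29)λ + 138 = (λ - (-23))(λ - (-6)). Eigenvalues: -23, -6.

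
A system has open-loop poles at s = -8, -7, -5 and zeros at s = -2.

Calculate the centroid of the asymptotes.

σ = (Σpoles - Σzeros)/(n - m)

σ = (Σpoles - Σzeros)/(n - m) = (-20 - (-2))/(3 - 1) = -18/2 = -9.0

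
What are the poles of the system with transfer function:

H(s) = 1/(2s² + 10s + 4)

Discriminant = 10² - 4×2×4 = 100 - 32 = 68 > 0, so two distinct real poles. Using quadratic formula: s = (-10 ± √68)/(2×2) = (-10 ± √68)/4, with √68 ≈ 8.2462. s₁ ≈ -0.4384, s₂ ≈ -4.5616. Poles: s₁ = -0.4384, s₂ = -4.5616.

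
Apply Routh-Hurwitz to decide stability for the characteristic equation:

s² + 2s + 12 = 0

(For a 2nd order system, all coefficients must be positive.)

Coefficients: 1, 2, 12. All positive, so system is stable.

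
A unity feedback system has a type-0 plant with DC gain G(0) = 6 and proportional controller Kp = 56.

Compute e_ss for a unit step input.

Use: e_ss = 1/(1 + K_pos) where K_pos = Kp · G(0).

K_pos = Kp · G(0) = 56 × 6 = 336. e_ss = 1/(1 + 336) = 0.0030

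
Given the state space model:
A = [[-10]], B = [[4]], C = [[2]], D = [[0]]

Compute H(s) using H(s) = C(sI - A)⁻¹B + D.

(sI - A)⁻¹ = 1/(s + 10). H(s) = 2 × 4/(s + 10) + 0 = 8/(s + 10).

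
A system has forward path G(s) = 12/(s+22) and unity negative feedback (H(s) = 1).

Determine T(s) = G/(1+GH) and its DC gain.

T(s) = G/(1+GH) = [12/(s+22)] / [1 + 12/(s+22)] = 12/(s+22+12) = 12/(s+34). DC gain = 12/34 = 0.3529.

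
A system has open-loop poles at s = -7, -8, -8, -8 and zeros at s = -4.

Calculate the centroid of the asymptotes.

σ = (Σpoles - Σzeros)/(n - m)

σ = (Σpoles - Σzeros)/(n - m) = (-31 - (-4))/(4 - 1) = -27/3 = -9.0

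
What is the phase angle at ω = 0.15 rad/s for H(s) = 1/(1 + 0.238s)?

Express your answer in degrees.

Phase = -arctan(ωτ) = -arctan(0.15 × 0.238) = -2.0°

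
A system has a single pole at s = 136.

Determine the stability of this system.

Pole at s = 136 is in the right half-plane. Unstable.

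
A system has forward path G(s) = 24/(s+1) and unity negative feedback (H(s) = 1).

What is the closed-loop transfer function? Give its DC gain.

T(s) = G/(1+GH) = [24/(s+1)] / [1 + 24/(s+1)] = 24/(s+1+24) = 24/(s+25). DC gain = 24/25 = 0.96.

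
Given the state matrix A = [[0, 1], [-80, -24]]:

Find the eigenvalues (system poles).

det(A - λI) = λ² - (-24)λ + 80 = (λ - (-4))(λ - (-20)). Eigenvalues: -4, -20.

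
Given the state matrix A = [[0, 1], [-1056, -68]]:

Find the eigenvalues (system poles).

det(A - λI) = λ² - (-68)λ + 1056 = (λ - (-24))(λ - (-44)). Eigenvalues: -24, -44.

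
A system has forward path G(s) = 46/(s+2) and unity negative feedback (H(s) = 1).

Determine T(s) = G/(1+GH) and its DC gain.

T(s) = G/(1+GH) = [46/(s+2)] / [1 + 46/(s+2)] = 46/(s+2+46) = 46/(s+48). DC gain = 46/48 = 0.9583.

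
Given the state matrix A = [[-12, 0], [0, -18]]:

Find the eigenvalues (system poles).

For diagonal matrix, eigenvalues are diagonal entries: λ₁ = -12, λ₂ = -18.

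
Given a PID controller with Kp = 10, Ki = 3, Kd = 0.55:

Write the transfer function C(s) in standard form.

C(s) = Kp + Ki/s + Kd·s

Substituting values: C(s) = 10 + 3/s + 0.55s = (0.55s² + 10s + 3)/s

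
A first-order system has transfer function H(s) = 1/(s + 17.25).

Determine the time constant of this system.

For H(s) = 1/(s + 1/τ), the pole is at -1/τ = -17.25, so τ = 1/17.25 = 0.0580 s.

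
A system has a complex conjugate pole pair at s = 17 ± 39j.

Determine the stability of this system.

Real part of poles is 17 (> 0, right half-plane). Unstable.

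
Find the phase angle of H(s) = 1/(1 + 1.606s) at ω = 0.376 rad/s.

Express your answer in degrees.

Phase = -arctan(ωτ) = -arctan(0.376 × 1.606) = -31.1°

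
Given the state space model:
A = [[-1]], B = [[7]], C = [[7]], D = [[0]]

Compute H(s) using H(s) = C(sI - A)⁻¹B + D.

(sI - A)⁻¹ = 1/(s + 1). H(s) = 7 × 7/(s + 1) + 0 = 49/(s + 1).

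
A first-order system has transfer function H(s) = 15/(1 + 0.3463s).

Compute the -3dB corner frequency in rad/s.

Corner frequency = 1/τ = 1/0.3463 = 2.888 rad/s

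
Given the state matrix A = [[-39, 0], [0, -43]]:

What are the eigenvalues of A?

For diagonal matrix, eigenvalues are diagonal entries: λ₁ = -39, λ₂ = -43.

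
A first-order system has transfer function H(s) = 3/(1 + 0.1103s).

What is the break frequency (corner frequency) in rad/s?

Corner frequency = 1/τ = 1/0.1103 = 9.066 rad/s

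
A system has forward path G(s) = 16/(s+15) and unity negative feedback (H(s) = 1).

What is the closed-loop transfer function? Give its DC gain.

T(s) = G/(1+GH) = [16/(s+15)] / [1 + 16/(s+15)] = 16/(s+15+16) = 16/(s+31). DC gain = 16/31 = 0.5161.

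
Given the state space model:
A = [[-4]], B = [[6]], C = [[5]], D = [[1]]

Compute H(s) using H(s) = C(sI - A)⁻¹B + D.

(sI - A)⁻¹ = 1/(s + 4). H(s) = 5×6/(s + 4) + 1 = (s + 34)/(s + 4).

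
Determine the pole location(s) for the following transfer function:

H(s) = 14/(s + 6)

Pole is where denominator = 0: s + 6 = 0, so s = -6.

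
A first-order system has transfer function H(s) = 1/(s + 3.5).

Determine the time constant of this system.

For H(s) = 1/(s + 1/τ), the pole is at -1/τ = -3.5, so τ = 1/3.5 = 0.2857 s.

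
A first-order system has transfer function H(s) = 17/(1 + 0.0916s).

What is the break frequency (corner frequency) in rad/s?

Corner frequency = 1/τ = 1/0.0916 = 10.917 rad/s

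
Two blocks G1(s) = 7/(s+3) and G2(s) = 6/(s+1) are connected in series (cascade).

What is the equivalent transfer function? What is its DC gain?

Series: multiply transfer functions. G_eq = 7/(s+3) × 6/(s+1) = 42/((s+3)(s+1)). DC gain = 42/(3×1) = 14.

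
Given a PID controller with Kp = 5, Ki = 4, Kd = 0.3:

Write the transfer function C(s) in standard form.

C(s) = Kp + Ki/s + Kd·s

Substituting values: C(s) = 5 + 4/s + 0.3s = (0.3s² + 5s + 4)/s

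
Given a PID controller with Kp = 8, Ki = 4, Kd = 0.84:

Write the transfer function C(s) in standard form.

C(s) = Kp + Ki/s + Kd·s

Substituting values: C(s) = 8 + 4/s + 0.84s = (0.84s² + 8s + 4)/s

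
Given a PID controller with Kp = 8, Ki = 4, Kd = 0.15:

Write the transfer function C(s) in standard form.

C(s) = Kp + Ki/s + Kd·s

Substituting values: C(s) = 8 + 4/s + 0.15s = (0.15s² + 8s + 4)/s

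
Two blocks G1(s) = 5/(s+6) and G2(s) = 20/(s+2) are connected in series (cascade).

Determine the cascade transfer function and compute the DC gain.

Series: multiply transfer functions. G_eq = 5/(s+6) × 20/(s+2) = 100/((s+6)(s+2)). DC gain = 100/(6×2) = 8.3333.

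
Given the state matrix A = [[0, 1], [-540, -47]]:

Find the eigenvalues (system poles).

det(A - λI) = λ² - (-47)λ + 540 = (λ - (-20))(λ - (-27)). Eigenvalues: -20, -27.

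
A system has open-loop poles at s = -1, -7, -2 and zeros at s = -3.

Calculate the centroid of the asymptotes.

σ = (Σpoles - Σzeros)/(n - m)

σ = (Σpoles - Σzeros)/(n - m) = (-10 - (-3))/(3 - 1) = -7/2 = -3.5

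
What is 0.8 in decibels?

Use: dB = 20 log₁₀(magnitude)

dB = 20 log₁₀(0.8) = -1.9 dB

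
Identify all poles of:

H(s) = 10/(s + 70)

Pole is where denominator = 0: s + 70 = 0, so s = -70.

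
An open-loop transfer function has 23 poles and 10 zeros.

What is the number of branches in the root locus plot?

Root locus has n branches where n = number of poles = 23.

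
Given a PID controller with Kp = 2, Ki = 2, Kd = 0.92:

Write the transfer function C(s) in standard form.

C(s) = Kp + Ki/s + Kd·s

Substituting values: C(s) = 2 + 2/s + 0.92s = (0.92s² + 2s + 2)/s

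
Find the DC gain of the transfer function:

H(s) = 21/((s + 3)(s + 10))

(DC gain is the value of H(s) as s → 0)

DC gain = H(0) = 21/(3 × 10) = 21/30 = 0.7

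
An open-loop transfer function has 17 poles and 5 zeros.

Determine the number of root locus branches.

Root locus has n branches where n = number of poles = 17.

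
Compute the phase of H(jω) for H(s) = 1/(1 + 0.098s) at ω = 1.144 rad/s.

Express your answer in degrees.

Phase = -arctan(ωτ) = -arctan(1.144 × 0.098) = -6.4°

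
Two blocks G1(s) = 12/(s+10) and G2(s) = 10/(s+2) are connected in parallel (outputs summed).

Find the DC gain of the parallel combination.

Parallel: G_eq = G1 + G2. DC gain = G1(0) + G2(0) = 12/10 + 10/2 = 1.2 + 5 = 6.2.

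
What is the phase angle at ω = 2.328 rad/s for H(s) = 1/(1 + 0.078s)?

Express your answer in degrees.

Phase = -arctan(ωτ) = -arctan(2.328 × 0.078) = -10.3°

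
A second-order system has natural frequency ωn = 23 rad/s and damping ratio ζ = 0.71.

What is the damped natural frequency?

ωd = ωn√(1 - ζ²) = 23√(1 - 0.71²) = 16.2 rad/s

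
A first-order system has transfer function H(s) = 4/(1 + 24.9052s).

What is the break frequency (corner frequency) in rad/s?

Corner frequency = 1/τ = 1/24.9052 = 0.04 rad/s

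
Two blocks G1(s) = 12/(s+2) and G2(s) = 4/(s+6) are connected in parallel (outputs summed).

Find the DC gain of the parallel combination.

Parallel: G_eq = G1 + G2. DC gain = G1(0) + G2(0) = 12/2 + 4/6 = 6 + 0.6667 = 6.6667.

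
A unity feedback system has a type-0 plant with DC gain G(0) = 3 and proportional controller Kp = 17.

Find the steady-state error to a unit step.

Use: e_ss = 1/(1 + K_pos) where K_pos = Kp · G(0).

K_pos = Kp · G(0) = 17 × 3 = 51. e_ss = 1/(1 + 51) = 0.0192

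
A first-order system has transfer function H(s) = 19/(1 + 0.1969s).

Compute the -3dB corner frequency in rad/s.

Corner frequency = 1/τ = 1/0.1969 = 5.079 rad/s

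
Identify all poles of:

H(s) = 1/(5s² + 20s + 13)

Discriminant = 20² - 4×5×13 = 400 - 260 = 140 > 0, so two distinct real poles. Using quadratic formula: s = (-20 ± √140)/(2×5) = (-20 ± √140)/10, with √140 ≈ 11.8322. s₁ ≈ -0.8168, s₂ ≈ -3.1832. Poles: s₁ = -0.8168, s₂ = -3.1832.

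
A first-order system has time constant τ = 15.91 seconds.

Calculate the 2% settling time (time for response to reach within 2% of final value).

For first-order system, 2% settling time ≈ 4τ = 4 × 15.91 = 63.64 s.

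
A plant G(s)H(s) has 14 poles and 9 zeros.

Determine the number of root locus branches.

Root locus has n branches where n = number of poles = 14.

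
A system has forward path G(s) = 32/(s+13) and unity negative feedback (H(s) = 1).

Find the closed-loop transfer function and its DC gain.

T(s) = G/(1+GH) = [32/(s+13)] / [1 + 32/(s+13)] = 32/(s+13+32) = 32/(s+45). DC gain = 32/45 = 0.7111.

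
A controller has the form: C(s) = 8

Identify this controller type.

This is a Proportional (P) controller.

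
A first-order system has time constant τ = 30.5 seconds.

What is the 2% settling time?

For first-order system, 2% settling time ≈ 4τ = 4 × 30.5 = 122.0 s.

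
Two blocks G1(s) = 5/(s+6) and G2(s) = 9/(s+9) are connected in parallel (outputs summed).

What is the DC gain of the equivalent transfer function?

Parallel: G_eq = G1 + G2. DC gain = G1(0) + G2(0) = 5/6 + 9/9 = 0.8333 + 1 = 1.8333.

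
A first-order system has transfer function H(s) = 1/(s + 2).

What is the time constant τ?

For H(s) = 1/(s + 1/τ), the pole is at -1/τ = -2, so τ = 1/2 = 0.5 s.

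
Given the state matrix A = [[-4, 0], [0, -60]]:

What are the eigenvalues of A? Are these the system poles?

For diagonal matrix, eigenvalues are diagonal entries: λ₁ = -4, λ₂ = -60. Eigenvalues of A = system poles.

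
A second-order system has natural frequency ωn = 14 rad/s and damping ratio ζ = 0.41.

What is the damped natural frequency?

ωd = ωn√(1 - ζ²) = 14√(1 - 0.41²) = 12.77 rad/s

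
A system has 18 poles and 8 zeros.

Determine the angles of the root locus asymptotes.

n - m = 18 - 8 = 10. Angles: θk = (2k + 1)·180°/10 = 18°, 54°, 90°, 126°, 162°, 198°, 234°, 270°, 306°, 342°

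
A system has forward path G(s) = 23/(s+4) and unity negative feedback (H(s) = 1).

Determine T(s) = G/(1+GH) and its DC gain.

T(s) = G/(1+GH) = [23/(s+4)] / [1 + 23/(s+4)] = 23/(s+4+23) = 23/(s+27). DC gain = 23/27 = 0.8519.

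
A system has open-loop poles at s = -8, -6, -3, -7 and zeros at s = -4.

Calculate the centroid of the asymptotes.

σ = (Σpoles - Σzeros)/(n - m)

σ = (Σpoles - Σzeros)/(n - m) = (-24 - (-4))/(4 - 1) = -20/3 = -6.67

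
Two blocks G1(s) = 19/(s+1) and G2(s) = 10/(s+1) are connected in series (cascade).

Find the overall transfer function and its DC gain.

Series: multiply transfer functions. G_eq = 19/(s+1) × 10/(s+1) = 190/((s+1)(s+1)). DC gain = 190/(1×1) = 190.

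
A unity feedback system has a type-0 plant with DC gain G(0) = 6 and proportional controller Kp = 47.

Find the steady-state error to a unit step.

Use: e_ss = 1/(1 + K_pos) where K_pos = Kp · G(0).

K_pos = Kp · G(0) = 47 × 6 = 282. e_ss = 1/(1 + 282) = 0.0035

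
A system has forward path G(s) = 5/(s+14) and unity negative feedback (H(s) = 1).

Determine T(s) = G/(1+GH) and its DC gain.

T(s) = G/(1+GH) = [5/(s+14)] / [1 + 5/(s+14)] = 5/(s+14+5) = 5/(s+19). DC gain = 5/19 = 0.2632.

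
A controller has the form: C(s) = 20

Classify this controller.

This is a Proportional (P) controller.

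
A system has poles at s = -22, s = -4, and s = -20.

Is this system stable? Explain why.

All poles are in the left half-plane. System is stable.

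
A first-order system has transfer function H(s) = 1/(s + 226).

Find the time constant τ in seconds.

For H(s) = 1/(s + 1/τ), the pole is at -1/τ = -226, so τ = 1/226 = 0.0044 s.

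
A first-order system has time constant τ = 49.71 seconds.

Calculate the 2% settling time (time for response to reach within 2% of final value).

For first-order system, 2% settling time ≈ 4τ = 4 × 49.71 = 198.84 s.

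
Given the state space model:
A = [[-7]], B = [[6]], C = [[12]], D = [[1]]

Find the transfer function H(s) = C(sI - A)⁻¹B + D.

(sI - A)⁻¹ = 1/(s + 7). H(s) = 12×6/(s + 7) + 1 = (s + 79)/(s + 7).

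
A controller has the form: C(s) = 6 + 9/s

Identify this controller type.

This is a Proportional-Integral (PI) controller.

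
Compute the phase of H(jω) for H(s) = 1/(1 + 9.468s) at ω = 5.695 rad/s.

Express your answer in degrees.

Phase = -arctan(ωτ) = -arctan(5.695 × 9.468) = -88.9°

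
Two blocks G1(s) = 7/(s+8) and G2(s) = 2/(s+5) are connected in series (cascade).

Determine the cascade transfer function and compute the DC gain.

Series: multiply transfer functions. G_eq = 7/(s+8) × 2/(s+5) = 14/((s+8)(s+5)). DC gain = 14/(8×5) = 0.35.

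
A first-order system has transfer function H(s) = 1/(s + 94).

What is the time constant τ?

For H(s) = 1/(s + 1/τ), the pole is at -1/τ = -94, so τ = 1/94 = 0.0106 s.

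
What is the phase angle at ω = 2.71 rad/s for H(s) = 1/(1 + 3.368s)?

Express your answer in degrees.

Phase = -arctan(ωτ) = -arctan(2.71 × 3.368) = -83.7°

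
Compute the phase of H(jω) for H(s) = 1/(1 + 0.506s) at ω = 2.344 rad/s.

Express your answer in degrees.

Phase = -arctan(ωτ) = -arctan(2.344 × 0.506) = -49.9°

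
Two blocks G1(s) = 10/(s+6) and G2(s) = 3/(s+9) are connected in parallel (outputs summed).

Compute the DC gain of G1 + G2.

Parallel: G_eq = G1 + G2. DC gain = G1(0) + G2(0) = 10/6 + 3/9 = 1.6667 + 0.3333 = 2.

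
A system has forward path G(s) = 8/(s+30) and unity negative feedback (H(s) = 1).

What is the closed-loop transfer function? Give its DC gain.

T(s) = G/(1+GH) = [8/(s+30)] / [1 + 8/(s+30)] = 8/(s+30+8) = 8/(s+38). DC gain = 8/38 = 0.2105.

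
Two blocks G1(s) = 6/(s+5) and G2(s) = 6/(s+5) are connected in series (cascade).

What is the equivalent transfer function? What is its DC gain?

Series: multiply transfer functions. G_eq = 6/(s+5) × 6/(s+5) = 36/((s+5)(s+5)). DC gain = 36/(5×5) = 1.44.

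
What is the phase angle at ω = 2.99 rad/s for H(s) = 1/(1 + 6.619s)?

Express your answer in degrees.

Phase = -arctan(ωτ) = -arctan(2.99 × 6.619) = -87.1°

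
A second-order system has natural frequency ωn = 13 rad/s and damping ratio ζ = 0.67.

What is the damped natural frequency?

ωd = ωn√(1 - ζ²) = 13√(1 - 0.67²) = 9.65 rad/s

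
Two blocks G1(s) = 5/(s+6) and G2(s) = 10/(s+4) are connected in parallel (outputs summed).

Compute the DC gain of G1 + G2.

Parallel: G_eq = G1 + G2. DC gain = G1(0) + G2(0) = 5/6 + 10/4 = 0.8333 + 2.5 = 3.3333.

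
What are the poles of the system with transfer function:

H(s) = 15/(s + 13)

Pole is where denominator = 0: s + 13 = 0, so s = -13.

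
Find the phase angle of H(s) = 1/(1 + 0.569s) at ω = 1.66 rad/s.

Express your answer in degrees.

Phase = -arctan(ωτ) = -arctan(1.66 × 0.569) = -43.4°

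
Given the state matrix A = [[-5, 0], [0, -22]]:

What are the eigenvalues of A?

For diagonal matrix, eigenvalues are diagonal entries: λ₁ = -5, λ₂ = -22.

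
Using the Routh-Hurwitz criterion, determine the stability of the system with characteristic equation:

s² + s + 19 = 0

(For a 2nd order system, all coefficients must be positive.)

Coefficients: 1, 1, 19. All positive, so system is stable.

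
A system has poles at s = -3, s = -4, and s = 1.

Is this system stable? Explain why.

Pole(s) at s = 1 are not in the left half-plane. System is unstable.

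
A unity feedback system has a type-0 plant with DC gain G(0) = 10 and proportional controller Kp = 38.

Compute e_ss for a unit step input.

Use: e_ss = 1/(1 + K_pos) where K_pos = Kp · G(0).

K_pos = Kp · G(0) = 38 × 10 = 380. e_ss = 1/(1 + 380) = 0.0026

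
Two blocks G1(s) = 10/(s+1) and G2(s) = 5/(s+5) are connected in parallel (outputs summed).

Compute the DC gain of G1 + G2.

Parallel: G_eq = G1 + G2. DC gain = G1(0) + G2(0) = 10/1 + 5/5 = 10 + 1 = 11.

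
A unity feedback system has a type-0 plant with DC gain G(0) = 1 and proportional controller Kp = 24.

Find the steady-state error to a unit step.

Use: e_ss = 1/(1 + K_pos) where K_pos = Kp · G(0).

K_pos = Kp · G(0) = 24 × 1 = 24. e_ss = 1/(1 + 24) = 0.04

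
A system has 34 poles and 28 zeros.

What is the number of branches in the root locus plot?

Root locus has n branches where n = number of poles = 34.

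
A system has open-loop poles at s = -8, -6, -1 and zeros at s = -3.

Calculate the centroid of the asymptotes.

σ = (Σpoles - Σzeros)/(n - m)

σ = (Σpoles - Σzeros)/(n - m) = (-15 - (-3))/(3 - 1) = -12/2 = -6.0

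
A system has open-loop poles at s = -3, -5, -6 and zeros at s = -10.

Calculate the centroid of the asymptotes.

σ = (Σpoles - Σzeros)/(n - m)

σ = (Σpoles - Σzeros)/(n - m) = (-14 - (-10))/(3 - 1) = -4/2 = -2.0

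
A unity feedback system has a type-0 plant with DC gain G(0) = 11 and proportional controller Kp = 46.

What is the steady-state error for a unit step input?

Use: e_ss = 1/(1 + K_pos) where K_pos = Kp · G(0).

K_pos = Kp · G(0) = 46 × 11 = 506. e_ss = 1/(1 + 506) = 0.0020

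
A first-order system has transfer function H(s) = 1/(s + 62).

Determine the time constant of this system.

For H(s) = 1/(s + 1/τ), the pole is at -1/τ = -62, so τ = 1/62 = 0.0161 s.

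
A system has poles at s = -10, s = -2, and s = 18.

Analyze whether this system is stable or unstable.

Pole(s) at s = 18 are not in the left half-plane. System is unstable.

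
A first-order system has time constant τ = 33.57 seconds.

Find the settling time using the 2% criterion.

For first-order system, 2% settling time ≈ 4τ = 4 × 33.57 = 134.28 s.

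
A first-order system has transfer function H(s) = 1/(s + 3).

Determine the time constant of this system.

For H(s) = 1/(s + 1/τ), the pole is at -1/τ = -3, so τ = 1/3 = 0.3333 s.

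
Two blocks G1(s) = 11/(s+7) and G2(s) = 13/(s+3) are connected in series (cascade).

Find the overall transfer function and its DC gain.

Series: multiply transfer functions. G_eq = 11/(s+7) × 13/(s+3) = 143/((s+7)(s+3)). DC gain = 143/(7×3) = 6.8095.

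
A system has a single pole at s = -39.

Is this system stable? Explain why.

Pole at s = -39 is in the left half-plane. Stable.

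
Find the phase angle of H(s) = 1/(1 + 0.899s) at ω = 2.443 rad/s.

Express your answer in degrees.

Phase = -arctan(ωτ) = -arctan(2.443 × 0.899) = -65.5°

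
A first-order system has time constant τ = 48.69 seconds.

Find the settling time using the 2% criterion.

For first-order system, 2% settling time ≈ 4τ = 4 × 48.69 = 194.76 s.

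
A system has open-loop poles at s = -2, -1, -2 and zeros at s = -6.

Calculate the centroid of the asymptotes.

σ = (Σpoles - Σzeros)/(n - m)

σ = (Σpoles - Σzeros)/(n - m) = (-5 - (-6))/(3 - 1) = 1/2 = 0.5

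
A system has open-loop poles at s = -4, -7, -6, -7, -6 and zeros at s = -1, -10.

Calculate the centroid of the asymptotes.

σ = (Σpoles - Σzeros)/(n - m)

σ = (Σpoles - Σzeros)/(n - m) = (-30 - (-11))/(5 - 2) = -19/3 = -6.33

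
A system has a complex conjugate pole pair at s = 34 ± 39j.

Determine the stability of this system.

Real part of poles is 34 (> 0, right half-plane). Unstable.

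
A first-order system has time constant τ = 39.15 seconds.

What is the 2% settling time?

For first-order system, 2% settling time ≈ 4τ = 4 × 39.15 = 156.6 s.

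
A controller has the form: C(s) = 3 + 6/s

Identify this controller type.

This is a Proportional-Integral (PI) controller.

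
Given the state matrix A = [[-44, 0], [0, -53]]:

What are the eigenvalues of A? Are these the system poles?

For diagonal matrix, eigenvalues are diagonal entries: λ₁ = -44, λ₂ = -53. Eigenvalues of A = system poles.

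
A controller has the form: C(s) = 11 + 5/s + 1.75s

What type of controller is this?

This is a Proportional-Integral-Derivative (PID) controller.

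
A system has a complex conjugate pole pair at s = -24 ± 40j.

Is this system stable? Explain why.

Real part of poles is -24 (< 0, left half-plane). Stable.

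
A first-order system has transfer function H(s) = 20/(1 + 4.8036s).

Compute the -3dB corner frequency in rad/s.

Corner frequency = 1/τ = 1/4.8036 = 0.208 rad/s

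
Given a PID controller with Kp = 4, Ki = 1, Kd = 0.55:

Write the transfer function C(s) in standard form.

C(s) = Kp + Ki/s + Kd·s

Substituting values: C(s) = 4 + 1/s + 0.55s = (0.55s² + 4s + 1)/s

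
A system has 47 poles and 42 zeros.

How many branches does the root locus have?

Root locus has n branches where n = number of poles = 47.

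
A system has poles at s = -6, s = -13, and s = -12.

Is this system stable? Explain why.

All poles are in the left half-plane. System is stable.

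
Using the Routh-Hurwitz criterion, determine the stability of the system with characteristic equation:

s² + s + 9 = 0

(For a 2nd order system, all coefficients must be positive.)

Coefficients: 1, 1, 9. All positive, so system is stable.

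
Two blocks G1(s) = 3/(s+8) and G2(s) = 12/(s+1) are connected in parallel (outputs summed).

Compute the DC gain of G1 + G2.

Parallel: G_eq = G1 + G2. DC gain = G1(0) + G2(0) = 3/8 + 12/1 = 0.375 + 12 = 12.375.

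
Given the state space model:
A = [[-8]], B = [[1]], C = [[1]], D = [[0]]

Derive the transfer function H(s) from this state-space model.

(sI - A)⁻¹ = 1/(s + 8). H(s) = 1 × 1/(s + 8) + 0 = 1/(s + 8).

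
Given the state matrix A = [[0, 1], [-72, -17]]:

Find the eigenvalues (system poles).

det(A - λI) = λ² - (-17)λ + 72 = (λ - (-9))(λ - (-8)). Eigenvalues: -9, -8.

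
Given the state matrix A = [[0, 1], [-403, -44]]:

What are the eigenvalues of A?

det(A - λI) = λ² - (-44)λ + 403 = (λ - (-31))(λ - (-13)). Eigenvalues: -31, -13.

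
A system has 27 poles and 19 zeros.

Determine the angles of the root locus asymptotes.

n - m = 27 - 19 = 8. Angles: θk = (2k + 1)·180°/8 = 22.5°, 67.5°, 112.5°, 157.5°, 202.5°, 247.5°, 292.5°, 337.5°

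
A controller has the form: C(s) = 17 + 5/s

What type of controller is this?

This is a Proportional-Integral (PI) controller.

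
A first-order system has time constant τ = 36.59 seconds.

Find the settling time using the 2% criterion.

For first-order system, 2% settling time ≈ 4τ = 4 × 36.59 = 146.36 s.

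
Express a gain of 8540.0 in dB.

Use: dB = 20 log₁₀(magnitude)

dB = 20 log₁₀(8540.0) = 78.6 dB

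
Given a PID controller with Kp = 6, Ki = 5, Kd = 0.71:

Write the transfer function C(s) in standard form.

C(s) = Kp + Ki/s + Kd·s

Substituting values: C(s) = 6 + 5/s + 0.71s = (0.71s² + 6s + 5)/s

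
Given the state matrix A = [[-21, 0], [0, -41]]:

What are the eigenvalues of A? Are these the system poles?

For diagonal matrix, eigenvalues are diagonal entries: λ₁ = -21, λ₂ = -41. Eigenvalues of A = system poles.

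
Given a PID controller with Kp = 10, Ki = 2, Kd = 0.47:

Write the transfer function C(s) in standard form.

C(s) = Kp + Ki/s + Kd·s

Substituting values: C(s) = 10 + 2/s + 0.47s = (0.47s² + 10s + 2)/s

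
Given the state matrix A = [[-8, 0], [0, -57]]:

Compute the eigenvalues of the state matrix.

For diagonal matrix, eigenvalues are diagonal entries: λ₁ = -8, λ₂ = -57.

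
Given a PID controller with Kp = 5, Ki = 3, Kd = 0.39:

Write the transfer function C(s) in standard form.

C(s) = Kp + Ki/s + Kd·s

Substituting values: C(s) = 5 + 3/s + 0.39s = (0.39s² + 5s + 3)/s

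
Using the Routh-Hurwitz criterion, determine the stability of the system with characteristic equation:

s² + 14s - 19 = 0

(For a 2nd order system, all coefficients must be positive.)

Coefficients: 1, 14, -19. c=-19 not positive, so system is unstable.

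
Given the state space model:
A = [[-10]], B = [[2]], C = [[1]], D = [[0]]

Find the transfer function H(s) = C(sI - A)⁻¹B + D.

(sI - A)⁻¹ = 1/(s + 10). H(s) = 1 × 2/(s + 10) + 0 = 2/(s + 10).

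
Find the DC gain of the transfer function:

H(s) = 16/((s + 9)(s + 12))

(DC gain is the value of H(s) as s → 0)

DC gain = H(0) = 16/(9 × 12) = 16/108 = 0.1481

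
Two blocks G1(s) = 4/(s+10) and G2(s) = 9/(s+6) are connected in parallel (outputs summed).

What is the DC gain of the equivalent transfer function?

Parallel: G_eq = G1 + G2. DC gain = G1(0) + G2(0) = 4/10 + 9/6 = 0.4 + 1.5 = 1.9.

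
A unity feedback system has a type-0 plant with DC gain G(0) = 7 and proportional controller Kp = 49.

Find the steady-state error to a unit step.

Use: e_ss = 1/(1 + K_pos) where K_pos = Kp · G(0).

K_pos = Kp · G(0) = 49 × 7 = 343. e_ss = 1/(1 + 343) = 0.0029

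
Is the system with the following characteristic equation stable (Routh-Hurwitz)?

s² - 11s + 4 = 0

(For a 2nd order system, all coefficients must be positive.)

Coefficients: 1, -11, 4. b=-11 not positive, so system is unstable.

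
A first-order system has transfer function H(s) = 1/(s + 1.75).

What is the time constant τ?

For H(s) = 1/(s + 1/τ), the pole is at -1/τ = -1.75, so τ = 1/1.75 = 0.5714 s.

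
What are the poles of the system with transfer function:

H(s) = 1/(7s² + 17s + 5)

Discriminant = 17² - 4×7×5 = 289 - 140 = 149 > 0, so two distinct real poles. Using quadratic formula: s = (-17 ± √149)/(2×7) = (-17 ± √149)/14, with √149 ≈ 12.2066. s₁ ≈ -0.3424, s₂ ≈ -2.0862. Poles: s₁ = -0.3424, s₂ = -2.0862.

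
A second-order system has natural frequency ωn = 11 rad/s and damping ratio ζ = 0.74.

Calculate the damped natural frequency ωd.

ωd = ωn√(1 - ζ²) = 11√(1 - 0.74²) = 7.4 rad/s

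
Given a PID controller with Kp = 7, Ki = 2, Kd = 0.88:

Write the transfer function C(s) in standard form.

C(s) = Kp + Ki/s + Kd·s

Substituting values: C(s) = 7 + 2/s + 0.88s = (0.88s² + 7s + 2)/s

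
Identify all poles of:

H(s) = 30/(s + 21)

Pole is where denominator = 0: s + 21 = 0, so s = -21.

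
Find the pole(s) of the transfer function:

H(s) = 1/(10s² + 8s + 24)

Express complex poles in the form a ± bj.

Discriminant = 8² - 4×10×24 = 64 - 960 = -896 < 0, so the poles are a complex conjugate pair s = (-8 ± j√896)/(2×10). Real part = -8/(2×10) = -8/20 = -0.4; imaginary part = ±√896/(2×10) ≈ 1.4967. Poles: s = -0.4 ± 1.4967j.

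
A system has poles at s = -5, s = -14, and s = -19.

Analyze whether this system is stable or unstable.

All poles are in the left half-plane. System is stable.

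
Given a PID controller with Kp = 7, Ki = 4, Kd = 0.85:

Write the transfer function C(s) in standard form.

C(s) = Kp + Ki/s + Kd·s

Substituting values: C(s) = 7 + 4/s + 0.85s = (0.85s² + 7s + 4)/s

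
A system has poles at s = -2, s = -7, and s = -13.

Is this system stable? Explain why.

All poles are in the left half-plane. System is stable.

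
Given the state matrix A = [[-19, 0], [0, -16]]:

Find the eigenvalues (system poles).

For diagonal matrix, eigenvalues are diagonal entries: λ₁ = -19, λ₂ = -16.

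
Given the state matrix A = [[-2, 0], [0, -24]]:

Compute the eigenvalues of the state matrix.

For diagonal matrix, eigenvalues are diagonal entries: λ₁ = -2, λ₂ = -24.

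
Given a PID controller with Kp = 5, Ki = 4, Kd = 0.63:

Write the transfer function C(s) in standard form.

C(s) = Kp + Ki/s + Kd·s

Substituting values: C(s) = 5 + 4/s + 0.63s = (0.63s² + 5s + 4)/s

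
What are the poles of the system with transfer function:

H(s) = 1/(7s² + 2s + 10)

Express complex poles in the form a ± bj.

Discriminant = 2² - 4×7×10 = 4 - 280 = -276 < 0, so the poles are a complex conjugate pair s = (-2 ± j√276)/(2×7). Real part = -2/(2×7) = -2/14 ≈ -0.1429; imaginary part = ±√276/(2×7) ≈ 1.1867. Poles: s = -0.1429 ± 1.1867j.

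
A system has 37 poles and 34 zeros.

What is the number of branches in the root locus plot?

Root locus has n branches where n = number of poles = 37.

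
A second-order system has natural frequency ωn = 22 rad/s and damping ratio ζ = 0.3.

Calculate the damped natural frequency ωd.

ωd = ωn√(1 - ζ²) = 22√(1 - 0.3²) = 20.99 rad/s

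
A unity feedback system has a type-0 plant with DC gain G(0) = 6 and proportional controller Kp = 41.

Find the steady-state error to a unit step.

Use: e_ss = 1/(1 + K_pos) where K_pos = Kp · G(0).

K_pos = Kp · G(0) = 41 × 6 = 246. e_ss = 1/(1 + 246) = 0.0040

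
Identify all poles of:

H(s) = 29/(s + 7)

Pole is where denominator = 0: s + 7 = 0, so s = -7.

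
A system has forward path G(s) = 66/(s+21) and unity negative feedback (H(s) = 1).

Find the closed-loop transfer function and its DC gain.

T(s) = G/(1+GH) = [66/(s+21)] / [1 + 66/(s+21)] = 66/(s+21+66) = 66/(s+87). DC gain = 66/87 = 0.7586.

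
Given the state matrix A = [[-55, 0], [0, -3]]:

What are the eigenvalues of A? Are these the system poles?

For diagonal matrix, eigenvalues are diagonal entries: λ₁ = -55, λ₂ = -3. Eigenvalues of A = system poles.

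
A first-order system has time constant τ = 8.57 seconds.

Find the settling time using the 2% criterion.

For first-order system, 2% settling time ≈ 4τ = 4 × 8.57 = 34.28 s.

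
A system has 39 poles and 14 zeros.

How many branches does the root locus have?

Root locus has n branches where n = number of poles = 39.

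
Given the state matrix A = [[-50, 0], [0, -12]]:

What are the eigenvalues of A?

For diagonal matrix, eigenvalues are diagonal entries: λ₁ = -50, λ₂ = -12.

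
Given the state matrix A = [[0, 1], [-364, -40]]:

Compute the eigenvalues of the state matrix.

det(A - λI) = λ² - (-40)λ + 364 = (λ - (-26))(λ - (-14)). Eigenvalues: -26, -14.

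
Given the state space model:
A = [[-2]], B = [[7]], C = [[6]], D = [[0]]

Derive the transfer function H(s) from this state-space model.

(sI - A)⁻¹ = 1/(s + 2). H(s) = 6 × 7/(s + 2) + 0 = 42/(s + 2).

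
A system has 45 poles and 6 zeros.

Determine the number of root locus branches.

Root locus has n branches where n = number of poles = 45.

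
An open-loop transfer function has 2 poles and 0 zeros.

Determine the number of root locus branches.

Root locus has n branches where n = number of poles = 2.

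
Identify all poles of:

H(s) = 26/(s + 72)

Pole is where denominator = 0: s + 72 = 0, so s = -72.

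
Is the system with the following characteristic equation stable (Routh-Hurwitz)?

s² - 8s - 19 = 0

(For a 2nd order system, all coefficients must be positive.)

Coefficients: 1, -8, -19. b=-8, c=-19 not positive, so system is unstable.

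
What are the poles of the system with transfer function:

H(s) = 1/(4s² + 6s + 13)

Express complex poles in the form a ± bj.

Discriminant = 6² - 4×4×13 = 36 - 208 = -172 < 0, so the poles are a complex conjugate pair s = (-6 ± j√172)/(2×4). Real part = -6/(2×4) = -6/8 = -0.75; imaginary part = ±√172/(2×4) ≈ 1.6394. Poles: s = -0.75 ± 1.6394j.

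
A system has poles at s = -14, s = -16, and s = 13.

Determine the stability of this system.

Pole(s) at s = 13 are not in the left half-plane. System is unstable.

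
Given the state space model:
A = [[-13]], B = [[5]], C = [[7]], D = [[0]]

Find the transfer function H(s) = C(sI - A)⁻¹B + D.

(sI - A)⁻¹ = 1/(s + 13). H(s) = 7 × 5/(s + 13) + 0 = 35/(s + 13).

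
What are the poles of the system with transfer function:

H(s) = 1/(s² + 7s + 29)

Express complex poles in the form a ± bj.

Discriminant = 7² - 4×1×29 = 49 - 116 = -67 < 0, so the poles are a complex conjugate pair s = (-7 ± j√67)/(2×1). Real part = -7/(2×1) = -7/2 = -3.5; imaginary part = ±√67/(2×1) ≈ 4.0927. Poles: s = -3.5 ± 4.0927j.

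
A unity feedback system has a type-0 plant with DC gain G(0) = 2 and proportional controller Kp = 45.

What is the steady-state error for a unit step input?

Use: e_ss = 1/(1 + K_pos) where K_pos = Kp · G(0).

K_pos = Kp · G(0) = 45 × 2 = 90. e_ss = 1/(1 + 90) = 0.0110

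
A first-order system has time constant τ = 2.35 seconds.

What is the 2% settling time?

For first-order system, 2% settling time ≈ 4τ = 4 × 2.35 = 9.4 s.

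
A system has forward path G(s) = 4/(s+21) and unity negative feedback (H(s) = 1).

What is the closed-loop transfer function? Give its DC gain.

T(s) = G/(1+GH) = [4/(s+21)] / [1 + 4/(s+21)] = 4/(s+21+4) = 4/(s+25). DC gain = 4/25 = 0.16.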